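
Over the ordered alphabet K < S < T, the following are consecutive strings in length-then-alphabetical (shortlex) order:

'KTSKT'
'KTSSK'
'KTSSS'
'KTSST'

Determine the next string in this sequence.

The successor of KTSST increments the rightmost position that isn't already T and resets every position after it to K.

KTSTK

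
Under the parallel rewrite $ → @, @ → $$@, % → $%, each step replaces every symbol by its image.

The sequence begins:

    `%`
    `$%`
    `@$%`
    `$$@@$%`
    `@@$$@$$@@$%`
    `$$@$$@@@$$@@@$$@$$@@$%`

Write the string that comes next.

Rewriting the 22 symbols of $$@$$@@@$$@@@$$@$$@@$% one by one yields @ @ $$@ @ @ $$@ $$@ $$@ @ @ $$@ $$@ $$@ @ @ $$@ @ @ $$@ $$@ @ $%; concatenated:

@@$$@@@$$@$$@$$@@@$$@$$@$$@@@$$@@@$$@$$@@$%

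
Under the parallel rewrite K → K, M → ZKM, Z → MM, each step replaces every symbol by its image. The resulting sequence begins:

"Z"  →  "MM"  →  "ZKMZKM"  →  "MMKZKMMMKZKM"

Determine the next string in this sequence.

Apply φ to MMKZKMMMKZKM symbol by symbol: M→ZKM, M→ZKM, K→K, Z→MM, K→K, M→ZKM, M→ZKM, M→ZKM, K→K, Z→MM, K→K, M→ZKM; joined: ZKM ZKM K MM K ZKM ZKM ZKM K MM K ZKM.

ZKMZKMKMMKZKMZKMZKMKMMKZKM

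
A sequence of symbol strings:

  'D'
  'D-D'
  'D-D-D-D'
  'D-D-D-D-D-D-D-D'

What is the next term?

Each string is two copies of the previous one joined by '-'.
So the next term is two copies of D-D-D-D-D-D-D-D with '-' between the halves.

D-D-D-D-D-D-D-D-D-D-D-D-D-D-D-D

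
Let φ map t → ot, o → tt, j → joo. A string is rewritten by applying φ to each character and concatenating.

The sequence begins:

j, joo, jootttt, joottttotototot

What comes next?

joottttototototttotttotttotttot

Applying the rule to each of the 15 symbols of joottttotototot gives the pieces joo tt tt ot ot ot ot tt ot tt ot tt ot tt ot, which concatenate to the answer.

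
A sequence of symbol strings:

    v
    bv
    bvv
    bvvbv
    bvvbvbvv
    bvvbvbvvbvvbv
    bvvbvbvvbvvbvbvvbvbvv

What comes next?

bvvbvbvvbvvbvbvvbvbvvbvvbvbvvbvvbv

From term 3 onward, concatenate the last term with the second-to-last: bv·v = bvv, bvv·bv = bvvbv, …
The next term joins bvvbvbvvbvvbvbvvbvbvv and bvvbvbvvbvvbv.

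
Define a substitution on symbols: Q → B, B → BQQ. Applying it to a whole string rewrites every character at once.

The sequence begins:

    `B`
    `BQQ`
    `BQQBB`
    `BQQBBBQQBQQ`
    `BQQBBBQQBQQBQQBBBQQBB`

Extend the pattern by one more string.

BQQBBBQQBQQBQQBBBQQBBBQQBBBQQBQQBQQBBBQQBQQ

φ(BQQBBBQQBQQBQQBBBQQBB) expands symbol-by-symbol to BQQ B B BQQ BQQ BQQ B B BQQ B B BQQ B B BQQ BQQ BQQ B B BQQ BQQ; joining the 21 pieces gives the next term.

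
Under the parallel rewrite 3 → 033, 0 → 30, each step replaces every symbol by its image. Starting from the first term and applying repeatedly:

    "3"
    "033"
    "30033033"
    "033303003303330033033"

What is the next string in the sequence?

Rewriting the 21 symbols of 033303003303330033033 one by one yields 30 033 033 033 30 033 30 30 033 033 30 033 033 033 30 30 033 033 30 033 033; concatenated:

3003303303330033303003303330033033033303003303330033033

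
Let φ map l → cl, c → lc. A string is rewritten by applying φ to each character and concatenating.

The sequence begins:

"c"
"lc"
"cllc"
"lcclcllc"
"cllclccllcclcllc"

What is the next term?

Rewriting the 16 symbols of cllclccllcclcllc one by one yields lc cl cl lc cl lc lc cl cl lc lc cl lc cl cl lc; concatenated:

lcclcllccllclcclcllclccllcclcllc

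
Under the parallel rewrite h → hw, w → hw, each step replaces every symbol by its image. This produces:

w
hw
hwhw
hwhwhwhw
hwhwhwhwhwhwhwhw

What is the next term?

Rewriting the 16 symbols of hwhwhwhwhwhwhwhw one by one yields hw hw hw hw hw hw hw hw hw hw hw hw hw hw hw hw; concatenated:

hwhwhwhwhwhwhwhwhwhwhwhwhwhwhwhw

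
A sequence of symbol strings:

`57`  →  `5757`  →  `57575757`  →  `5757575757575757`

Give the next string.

Each string is two copies of the previous one concatenated.
Doubling 5757575757575757:

57575757575757575757575757575757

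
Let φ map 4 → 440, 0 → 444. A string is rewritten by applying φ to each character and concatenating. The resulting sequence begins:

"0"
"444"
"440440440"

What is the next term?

Apply φ to 440440440 symbol by symbol: 4→440, 4→440, 0→444, 4→440, 4→440, 0→444, 4→440, 4→440, 0→444; joined: 440 440 444 440 440 444 440 440 444.

440440444440440444440440444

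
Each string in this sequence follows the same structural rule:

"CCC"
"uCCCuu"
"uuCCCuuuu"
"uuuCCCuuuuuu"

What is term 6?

Each term wraps the previous one in u on the left and uu on the right.
From uuuCCCuuuuuu, 2 further steps: uuuCCCuuuuuu → uuuuCCCuuuuuuuu → (answer).

uuuuuCCCuuuuuuuuuu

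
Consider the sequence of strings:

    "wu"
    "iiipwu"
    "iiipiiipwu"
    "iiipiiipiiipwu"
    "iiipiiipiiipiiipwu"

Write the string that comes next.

The strings grow by a fixed prefix iiip each time.
Applying this once more to iiipiiipiiipiiipwu:

iiipiiipiiipiiipiiipwu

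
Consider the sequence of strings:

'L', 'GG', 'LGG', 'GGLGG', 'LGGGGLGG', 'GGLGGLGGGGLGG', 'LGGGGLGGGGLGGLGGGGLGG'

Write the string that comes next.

GGLGGLGGGGLGGLGGGGLGGGGLGGLGGGGLGG

This is a Fibonacci-style word recurrence s(k) = s(k−2)·s(k−1): e.g. L·GG = LGG.
Continuing: GGLGGLGGGGLGG · LGGGGLGGGGLGGLGGGGLGG gives term 8.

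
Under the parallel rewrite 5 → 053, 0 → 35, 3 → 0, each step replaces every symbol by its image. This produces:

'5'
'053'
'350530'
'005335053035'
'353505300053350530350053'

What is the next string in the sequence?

Rewriting the 24 symbols of 353505300053350530350053 one by one yields 0 053 0 053 35 053 0 35 35 35 053 0 0 053 35 053 0 35 0 053 35 35 053 0; concatenated:

005300533505303535350530005335053035005335350530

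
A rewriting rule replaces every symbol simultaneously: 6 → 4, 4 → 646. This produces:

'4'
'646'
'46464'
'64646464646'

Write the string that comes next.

464646464646464646464

Expanding 64646464646: 6→4, 4→646, 6→4, 4→646, 6→4, 4→646, 6→4, 4→646, 6→4, 4→646, 6→4. Concatenated: 4 646 4 646 4 646 4 646 4 646 4.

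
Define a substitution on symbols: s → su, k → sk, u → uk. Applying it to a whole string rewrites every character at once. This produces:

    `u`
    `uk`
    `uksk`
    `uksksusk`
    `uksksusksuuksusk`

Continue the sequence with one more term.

uksksusksuuksusksuukuksksuuksusk

φ(uksksusksuuksusk) expands symbol-by-symbol to uk sk su sk su uk su sk su uk uk sk su uk su sk; joining the 16 pieces gives the next term.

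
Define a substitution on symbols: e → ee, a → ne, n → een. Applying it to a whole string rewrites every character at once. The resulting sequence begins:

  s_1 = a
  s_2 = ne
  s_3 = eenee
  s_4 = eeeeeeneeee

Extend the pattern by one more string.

eeeeeeeeeeeeeeneeeeeeee

Apply φ to eeeeeeneeee symbol by symbol: e→ee, e→ee, e→ee, e→ee, e→ee, e→ee, n→een, e→ee, e→ee, e→ee, e→ee; joined: ee ee ee ee ee ee een ee ee ee ee.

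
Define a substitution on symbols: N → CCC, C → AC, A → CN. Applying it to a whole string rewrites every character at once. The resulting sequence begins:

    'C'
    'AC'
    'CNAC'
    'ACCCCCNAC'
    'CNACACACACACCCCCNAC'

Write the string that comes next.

φ(CNACACACACACCCCCNAC) expands symbol-by-symbol to AC CCC CN AC CN AC CN AC CN AC CN AC AC AC AC AC CCC CN AC; joining the 19 pieces gives the next term.

ACCCCCNACCNACCNACCNACCNACACACACACCCCCNAC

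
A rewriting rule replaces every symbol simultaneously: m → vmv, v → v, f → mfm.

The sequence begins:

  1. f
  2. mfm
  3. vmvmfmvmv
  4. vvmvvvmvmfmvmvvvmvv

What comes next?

vvvmvvvvvmvvvmvmfmvmvvvmvvvvvmvvv

Replace each of the 19 characters of vvmvvvmvmfmvmvvvmvv in place — v v vmv v v v vmv v vmv mfm vmv v vmv v v v vmv v v — and concatenate.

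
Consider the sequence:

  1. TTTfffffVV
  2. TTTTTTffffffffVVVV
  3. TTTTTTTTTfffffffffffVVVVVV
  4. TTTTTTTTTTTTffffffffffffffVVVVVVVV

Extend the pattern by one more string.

TTTTTTTTTTTTTTTfffffffffffffffffVVVVVVVVVV

Reading off run lengths: T runs 3, 6, 9, 12; f runs 5, 8, 11, 14; V runs 2, 4, 6, 8 — each is linear in n (n = 1, 2, …).
Setting n = 5 gives 15, 17, 10 characters in each block.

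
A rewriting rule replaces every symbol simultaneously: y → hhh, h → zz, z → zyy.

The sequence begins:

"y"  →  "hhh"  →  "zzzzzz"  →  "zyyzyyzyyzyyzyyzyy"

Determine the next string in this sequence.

Applying the rule to each of the 18 symbols of zyyzyyzyyzyyzyyzyy gives the pieces zyy hhh hhh zyy hhh hhh zyy hhh hhh zyy hhh hhh zyy hhh hhh zyy hhh hhh, which concatenate to the answer.

zyyhhhhhhzyyhhhhhhzyyhhhhhhzyyhhhhhhzyyhhhhhhzyyhhhhhh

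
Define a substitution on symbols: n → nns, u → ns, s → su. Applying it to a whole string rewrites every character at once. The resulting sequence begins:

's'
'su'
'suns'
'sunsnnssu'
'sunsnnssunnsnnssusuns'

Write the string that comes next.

Rewriting the 21 symbols of sunsnnssunnsnnssusuns one by one yields su ns nns su nns nns su su ns nns nns su nns nns su su ns su ns nns su; concatenated:

sunsnnssunnsnnssusunsnnsnnssunnsnnssusunssunsnnssu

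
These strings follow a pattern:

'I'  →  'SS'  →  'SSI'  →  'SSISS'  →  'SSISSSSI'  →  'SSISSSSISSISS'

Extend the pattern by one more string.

Each term (from the third on) is the previous term followed by the one before it: term 3 = SS·I = SSI.
The next term joins SSISSSSISSISS and SSISSSSI.

SSISSSSISSISSSSISSSSI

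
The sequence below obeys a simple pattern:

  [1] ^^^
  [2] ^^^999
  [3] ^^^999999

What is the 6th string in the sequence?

^^^999999999999999

The strings grow by a fixed suffix 999 each time.
From ^^^999999, 3 further steps: ^^^999999 → ^^^999999999 → ^^^999999999999 → (answer).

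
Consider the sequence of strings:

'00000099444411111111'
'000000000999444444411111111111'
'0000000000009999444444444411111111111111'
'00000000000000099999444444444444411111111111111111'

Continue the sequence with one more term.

The n-th term is 3n 0's then n 9's then 3n-2 4's then 3n+2 1's, where the shown terms are n = 2, 3, 4, 5.
For the next term, n = 6, so the run lengths are 18, 6, 16, 20.

000000000000000000999999444444444444444411111111111111111111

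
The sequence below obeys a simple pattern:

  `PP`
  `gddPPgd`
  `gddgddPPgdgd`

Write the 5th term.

s(k+1) = gdd·s(k)·gd, so each term gains gdd as a prefix and gd as a suffix.
From gddgddPPgdgd, 2 further steps: gddgddPPgdgd → gddgddgddPPgdgdgd → (answer).

gddgddgddgddPPgdgdgdgd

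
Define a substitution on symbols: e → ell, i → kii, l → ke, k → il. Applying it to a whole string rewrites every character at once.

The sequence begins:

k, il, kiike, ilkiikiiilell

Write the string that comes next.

kiikeilkiikiiilkiikiikiikeellkeke

φ(ilkiikiiilell) expands symbol-by-symbol to kii ke il kii kii il kii kii kii ke ell ke ke; joining the 13 pieces gives the next term.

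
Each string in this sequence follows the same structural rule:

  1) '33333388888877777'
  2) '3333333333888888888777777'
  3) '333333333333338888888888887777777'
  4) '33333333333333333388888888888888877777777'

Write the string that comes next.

3333333333333333333333888888888888888888777777777

Term n consists of 4n-2 3's, followed by 3n 8's, followed by n+3 7's, where the shown terms are n = 2, 3, 4, 5.
Setting n = 6 gives 22, 18, 9 characters in each block.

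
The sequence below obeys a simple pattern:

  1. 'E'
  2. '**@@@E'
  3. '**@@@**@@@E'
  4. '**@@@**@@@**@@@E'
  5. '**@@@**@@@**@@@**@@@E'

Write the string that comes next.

The strings grow by a fixed prefix **@@@ each time.
So the next term is **@@@·**@@@**@@@**@@@**@@@E.

**@@@**@@@**@@@**@@@**@@@E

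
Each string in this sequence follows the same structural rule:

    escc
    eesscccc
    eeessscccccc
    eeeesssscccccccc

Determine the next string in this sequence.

The n-th term is n e's then n s's then 2n c's (n = 1, 2, …).
Setting n = 5 gives 5, 5, 10 characters in each block.

eeeeessssscccccccccc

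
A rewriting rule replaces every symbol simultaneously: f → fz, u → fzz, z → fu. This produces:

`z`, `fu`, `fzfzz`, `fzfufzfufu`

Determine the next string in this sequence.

fzfufzfzzfzfufzfzzfzfzz

Expanding fzfufzfufu: f→fz, z→fu, f→fz, u→fzz, f→fz, z→fu, f→fz, u→fzz, f→fz, u→fzz. Concatenated: fz fu fz fzz fz fu fz fzz fz fzz.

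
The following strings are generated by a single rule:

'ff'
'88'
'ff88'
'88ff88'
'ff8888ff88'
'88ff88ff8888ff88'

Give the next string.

Each term (from the third on) is the two preceding terms concatenated in order: term 3 = ff·88 = ff88.
Continuing: ff8888ff88 · 88ff88ff8888ff88 gives term 7.

ff8888ff8888ff88ff8888ff88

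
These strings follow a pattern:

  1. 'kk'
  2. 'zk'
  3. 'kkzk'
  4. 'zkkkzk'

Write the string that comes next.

kkzkzkkkzk

From term 3 onward, concatenate the second-to-last term with the last: kk·zk = kkzk, zk·kkzk = zkkkzk, …
The next term joins kkzk and zkkkzk.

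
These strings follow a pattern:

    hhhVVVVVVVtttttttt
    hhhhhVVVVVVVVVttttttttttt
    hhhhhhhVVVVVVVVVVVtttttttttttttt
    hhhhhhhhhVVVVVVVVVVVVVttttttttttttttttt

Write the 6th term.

Term n consists of 2n-1 h's, followed by 2n+3 V's, followed by 3n+2 t's, where the shown terms are n = 2, 3, 4, 5.
For term 6, n = 7, so the run lengths are 13, 17, 23.

hhhhhhhhhhhhhVVVVVVVVVVVVVVVVVttttttttttttttttttttttt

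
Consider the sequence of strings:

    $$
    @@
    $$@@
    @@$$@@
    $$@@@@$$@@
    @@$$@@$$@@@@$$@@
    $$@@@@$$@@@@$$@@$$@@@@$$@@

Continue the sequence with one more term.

This is a Fibonacci-style word recurrence s(k) = s(k−2)·s(k−1): e.g. $$·@@ = $$@@.
Continuing: @@$$@@$$@@@@$$@@ · $$@@@@$$@@@@$$@@$$@@@@$$@@ gives term 8.

@@$$@@$$@@@@$$@@$$@@@@$$@@@@$$@@$$@@@@$$@@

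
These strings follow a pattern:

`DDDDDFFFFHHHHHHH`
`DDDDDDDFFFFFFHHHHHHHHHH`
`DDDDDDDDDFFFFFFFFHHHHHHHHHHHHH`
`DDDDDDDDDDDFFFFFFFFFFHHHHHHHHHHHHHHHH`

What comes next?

Reading off run lengths: D runs 5, 7, 9, 11; F runs 4, 6, 8, 10; H runs 7, 10, 13, 16 — each is linear in n, where the shown terms are n = 2, 3, 4, 5.
For the next term, n = 6, so the run lengths are 13, 12, 19.

DDDDDDDDDDDDDFFFFFFFFFFFFHHHHHHHHHHHHHHHHHHH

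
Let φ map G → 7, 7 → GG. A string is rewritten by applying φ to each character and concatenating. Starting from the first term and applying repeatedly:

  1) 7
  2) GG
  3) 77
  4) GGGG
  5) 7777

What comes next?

GGGGGGGG

Apply φ to 7777 symbol by symbol: 7→GG, 7→GG, 7→GG, 7→GG; joined: GG GG GG GG.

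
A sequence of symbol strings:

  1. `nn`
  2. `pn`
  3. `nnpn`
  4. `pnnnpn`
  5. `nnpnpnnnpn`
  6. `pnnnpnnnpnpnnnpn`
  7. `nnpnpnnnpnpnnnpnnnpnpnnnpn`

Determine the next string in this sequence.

This is a Fibonacci-style word recurrence s(k) = s(k−2)·s(k−1): e.g. nn·pn = nnpn.
Continuing: pnnnpnnnpnpnnnpn · nnpnpnnnpnpnnnpnnnpnpnnnpn gives term 8.

pnnnpnnnpnpnnnpnnnpnpnnnpnpnnnpnnnpnpnnnpn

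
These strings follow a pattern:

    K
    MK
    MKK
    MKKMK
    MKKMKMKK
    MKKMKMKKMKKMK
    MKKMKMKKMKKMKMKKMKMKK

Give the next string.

MKKMKMKKMKKMKMKKMKMKKMKKMKMKKMKKMK

From term 3 onward, concatenate the last term with the second-to-last: MK·K = MKK, MKK·MK = MKKMK, …
Continuing: MKKMKMKKMKKMKMKKMKMKK · MKKMKMKKMKKMK gives term 8.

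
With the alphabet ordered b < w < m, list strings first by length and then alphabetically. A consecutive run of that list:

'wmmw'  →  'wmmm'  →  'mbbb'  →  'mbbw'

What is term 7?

Stepping forward 3 times from mbbw: mbbw → mbbm → mbwb, then the target.

mbww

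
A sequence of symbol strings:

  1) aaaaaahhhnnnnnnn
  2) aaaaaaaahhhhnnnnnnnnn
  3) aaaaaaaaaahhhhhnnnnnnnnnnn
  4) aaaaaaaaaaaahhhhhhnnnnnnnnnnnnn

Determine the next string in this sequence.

aaaaaaaaaaaaaahhhhhhhnnnnnnnnnnnnnnn

Each string has the form a^{2n} h^{n} n^{2n+1}, where the shown terms are n = 3, 4, 5, 6.
Setting n = 7 gives 14, 7, 15 characters in each block.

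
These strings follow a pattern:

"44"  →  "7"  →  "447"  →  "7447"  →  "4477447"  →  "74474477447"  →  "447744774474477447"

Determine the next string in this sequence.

74474477447447744774474477447

Each term (from the third on) is the two preceding terms concatenated in order: term 3 = 44·7 = 447.
Continuing: 74474477447 · 447744774474477447 gives term 8.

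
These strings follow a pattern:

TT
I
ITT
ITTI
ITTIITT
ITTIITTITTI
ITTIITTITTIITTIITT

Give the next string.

ITTIITTITTIITTIITTITTIITTITTI

Each term (from the third on) is the previous term followed by the one before it: term 3 = I·TT = ITT.
Continuing: ITTIITTITTIITTIITT · ITTIITTITTI gives term 8.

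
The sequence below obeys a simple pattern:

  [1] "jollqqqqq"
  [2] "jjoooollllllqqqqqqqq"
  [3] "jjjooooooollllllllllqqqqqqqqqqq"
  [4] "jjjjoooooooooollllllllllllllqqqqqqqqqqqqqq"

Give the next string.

Each string has the form j^{n} o^{3n-2} l^{4n-2} q^{3n+2} (n = 1, 2, …).
For the next term, n = 5, so the run lengths are 5, 13, 18, 17.

jjjjjooooooooooooollllllllllllllllllqqqqqqqqqqqqqqqqq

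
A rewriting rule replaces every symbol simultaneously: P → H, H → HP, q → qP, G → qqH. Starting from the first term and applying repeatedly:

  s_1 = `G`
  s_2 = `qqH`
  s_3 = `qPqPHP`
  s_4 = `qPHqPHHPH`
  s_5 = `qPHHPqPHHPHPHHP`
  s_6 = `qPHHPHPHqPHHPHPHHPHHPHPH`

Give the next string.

qPHHPHPHHPHHPqPHHPHPHHPHHPHPHHPHPHHPHHP

φ(qPHHPHPHqPHHPHPHHPHHPHPH) expands symbol-by-symbol to qP H HP HP H HP H HP qP H HP HP H HP H HP HP H HP HP H HP H HP; joining the 24 pieces gives the next term.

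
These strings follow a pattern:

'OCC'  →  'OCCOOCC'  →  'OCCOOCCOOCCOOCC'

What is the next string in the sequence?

Each string is two copies of the previous one joined by 'O'.
Doubling OCCOOCCOOCCOOCC with 'O' between the halves:

OCCOOCCOOCCOOCCOOCCOOCCOOCCOOCC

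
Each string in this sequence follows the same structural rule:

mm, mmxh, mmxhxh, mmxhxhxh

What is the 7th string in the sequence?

Every step adds xh to the end: s(k+1) = s(k)·xh.
From mmxhxhxh, 3 further steps: mmxhxhxh → mmxhxhxhxh → mmxhxhxhxhxh → (answer).

mmxhxhxhxhxhxh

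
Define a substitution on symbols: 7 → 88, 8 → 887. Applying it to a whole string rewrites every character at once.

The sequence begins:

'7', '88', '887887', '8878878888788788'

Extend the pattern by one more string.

Rewriting the 16 symbols of 8878878888788788 one by one yields 887 887 88 887 887 88 887 887 887 887 88 887 887 88 887 887; concatenated:

88788788887887888878878878878888788788887887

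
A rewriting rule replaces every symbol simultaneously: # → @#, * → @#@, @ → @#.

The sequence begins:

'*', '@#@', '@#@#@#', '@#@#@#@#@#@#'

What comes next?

@#@#@#@#@#@#@#@#@#@#@#@#

Expanding @#@#@#@#@#@#: @→@#, #→@#, @→@#, #→@#, @→@#, #→@#, @→@#, #→@#, @→@#, #→@#, @→@#, #→@#. Concatenated: @# @# @# @# @# @# @# @# @# @# @# @#.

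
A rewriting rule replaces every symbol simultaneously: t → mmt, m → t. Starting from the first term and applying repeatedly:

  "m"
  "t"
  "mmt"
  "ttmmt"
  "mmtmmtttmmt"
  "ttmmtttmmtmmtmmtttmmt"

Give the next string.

Rewriting the 21 symbols of ttmmtttmmtmmtmmtttmmt one by one yields mmt mmt t t mmt mmt mmt t t mmt t t mmt t t mmt mmt mmt t t mmt; concatenated:

mmtmmtttmmtmmtmmtttmmtttmmtttmmtmmtmmtttmmt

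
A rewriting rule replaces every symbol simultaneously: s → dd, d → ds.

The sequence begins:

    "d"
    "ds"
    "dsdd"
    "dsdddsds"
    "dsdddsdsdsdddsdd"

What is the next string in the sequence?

dsdddsdsdsdddsdddsdddsdsdsdddsds

φ(dsdddsdsdsdddsdd) expands symbol-by-symbol to ds dd ds ds ds dd ds dd ds dd ds ds ds dd ds ds; joining the 16 pieces gives the next term.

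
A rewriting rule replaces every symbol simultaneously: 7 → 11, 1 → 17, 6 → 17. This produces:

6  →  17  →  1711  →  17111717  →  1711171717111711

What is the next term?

φ(1711171717111711) expands symbol-by-symbol to 17 11 17 17 17 11 17 11 17 11 17 17 17 11 17 17; joining the 16 pieces gives the next term.

17111717171117111711171717111717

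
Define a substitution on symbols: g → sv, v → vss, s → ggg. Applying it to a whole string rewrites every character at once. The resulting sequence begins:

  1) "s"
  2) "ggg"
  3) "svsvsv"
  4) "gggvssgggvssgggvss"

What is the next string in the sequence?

Rewriting the 18 symbols of gggvssgggvssgggvss one by one yields sv sv sv vss ggg ggg sv sv sv vss ggg ggg sv sv sv vss ggg ggg; concatenated:

svsvsvvssggggggsvsvsvvssggggggsvsvsvvssgggggg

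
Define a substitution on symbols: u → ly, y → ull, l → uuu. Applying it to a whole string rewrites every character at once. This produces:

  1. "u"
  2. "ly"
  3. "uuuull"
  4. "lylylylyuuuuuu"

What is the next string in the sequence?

Replace each of the 14 characters of lylylylyuuuuuu in place — uuu ull uuu ull uuu ull uuu ull ly ly ly ly ly ly — and concatenate.

uuuulluuuulluuuulluuuulllylylylylyly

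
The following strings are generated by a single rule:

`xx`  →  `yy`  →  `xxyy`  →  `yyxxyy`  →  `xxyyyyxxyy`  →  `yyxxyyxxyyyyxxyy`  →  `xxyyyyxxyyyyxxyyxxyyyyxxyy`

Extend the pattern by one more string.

yyxxyyxxyyyyxxyyxxyyyyxxyyyyxxyyxxyyyyxxyy

Each term (from the third on) is the two preceding terms concatenated in order: term 3 = xx·yy = xxyy.
The next term joins yyxxyyxxyyyyxxyy and xxyyyyxxyyyyxxyyxxyyyyxxyy.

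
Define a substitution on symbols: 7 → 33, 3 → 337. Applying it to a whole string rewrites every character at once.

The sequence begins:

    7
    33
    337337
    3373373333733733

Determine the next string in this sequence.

33733733337337333373373373373333733733337337

Replace each of the 16 characters of 3373373333733733 in place — 337 337 33 337 337 33 337 337 337 337 33 337 337 33 337 337 — and concatenate.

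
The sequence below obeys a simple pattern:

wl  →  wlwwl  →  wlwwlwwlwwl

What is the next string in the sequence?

s(k+1) = s(k)·w·s(k) — each term doubles the last with 'w' between the halves.
So the next term is two copies of wlwwlwwlwwl with 'w' between the halves.

wlwwlwwlwwlwwlwwlwwlwwl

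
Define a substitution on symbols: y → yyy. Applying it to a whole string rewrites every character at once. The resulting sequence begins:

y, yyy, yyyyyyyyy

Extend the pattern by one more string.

yyyyyyyyyyyyyyyyyyyyyyyyyyy

Rewriting each symbol of yyyyyyyyy: y→yyy, y→yyy, y→yyy, y→yyy, y→yyy, y→yyy, y→yyy, y→yyy, y→yyy, which concatenates to yyy yyy yyy yyy yyy yyy yyy yyy yyy.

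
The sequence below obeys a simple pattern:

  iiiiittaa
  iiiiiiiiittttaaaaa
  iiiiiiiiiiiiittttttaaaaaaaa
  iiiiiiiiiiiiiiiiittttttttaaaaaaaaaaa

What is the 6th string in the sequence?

iiiiiiiiiiiiiiiiiiiiiiiiittttttttttttaaaaaaaaaaaaaaaaa

Term n consists of 4n+1 i's, followed by 2n t's, followed by 3n-1 a's (n = 1, 2, …).
Setting n = 6 gives 25, 12, 17 characters in each block.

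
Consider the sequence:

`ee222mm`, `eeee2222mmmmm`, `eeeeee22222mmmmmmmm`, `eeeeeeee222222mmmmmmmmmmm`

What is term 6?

eeeeeeeeeeee22222222mmmmmmmmmmmmmmmmm

The n-th term is 2n e's then n+2 2's then 3n-1 m's (n = 1, 2, …).
At n = 6 the blocks have lengths 12, 8, 17.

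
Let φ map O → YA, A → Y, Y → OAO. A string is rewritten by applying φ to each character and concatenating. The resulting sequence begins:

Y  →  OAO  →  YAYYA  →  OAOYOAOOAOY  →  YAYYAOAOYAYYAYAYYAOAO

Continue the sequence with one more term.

Rewriting the 21 symbols of YAYYAOAOYAYYAYAYYAOAO one by one yields OAO Y OAO OAO Y YA Y YA OAO Y OAO OAO Y OAO Y OAO OAO Y YA Y YA; concatenated:

OAOYOAOOAOYYAYYAOAOYOAOOAOYOAOYOAOOAOYYAYYA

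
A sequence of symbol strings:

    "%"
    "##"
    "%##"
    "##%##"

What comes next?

%####%##

Each term (from the third on) is the two preceding terms concatenated in order: term 3 = %·## = %##.
So term 5 is %##·##%##.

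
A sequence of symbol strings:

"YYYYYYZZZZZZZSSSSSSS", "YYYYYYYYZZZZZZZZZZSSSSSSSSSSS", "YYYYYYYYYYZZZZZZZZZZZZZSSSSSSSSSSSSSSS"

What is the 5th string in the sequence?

Each string has the form Y^{2n+2} Z^{3n+1} S^{4n-1}, where the shown terms are n = 2, 3, 4.
For term 5, n = 6, so the run lengths are 14, 19, 23.

YYYYYYYYYYYYYYZZZZZZZZZZZZZZZZZZZSSSSSSSSSSSSSSSSSSSSSSS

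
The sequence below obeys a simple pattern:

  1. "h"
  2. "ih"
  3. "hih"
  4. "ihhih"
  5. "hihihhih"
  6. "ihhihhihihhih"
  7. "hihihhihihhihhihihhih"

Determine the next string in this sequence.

ihhihhihihhihhihihhihihhihhihihhih

From term 3 onward, concatenate the second-to-last term with the last: h·ih = hih, ih·hih = ihhih, …
Continuing: ihhihhihihhih · hihihhihihhihhihihhih gives term 8.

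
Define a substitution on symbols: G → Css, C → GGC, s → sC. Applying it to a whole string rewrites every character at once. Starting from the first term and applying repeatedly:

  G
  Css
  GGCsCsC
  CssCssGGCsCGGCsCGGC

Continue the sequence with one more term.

GGCsCsCGGCsCsCCssCssGGCsCGGCCssCssGGCsCGGCCssCssGGC

φ(CssCssGGCsCGGCsCGGC) expands symbol-by-symbol to GGC sC sC GGC sC sC Css Css GGC sC GGC Css Css GGC sC GGC Css Css GGC; joining the 19 pieces gives the next term.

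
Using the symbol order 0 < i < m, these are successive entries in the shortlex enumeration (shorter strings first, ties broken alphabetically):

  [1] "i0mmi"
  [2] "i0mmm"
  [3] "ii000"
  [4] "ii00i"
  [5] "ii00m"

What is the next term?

The successor of ii00m increments the rightmost position that isn't already m and resets every position after it to 0.

ii0i0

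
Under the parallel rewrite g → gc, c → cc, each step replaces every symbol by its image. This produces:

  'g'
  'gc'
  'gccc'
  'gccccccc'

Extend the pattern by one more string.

Rewriting each symbol of gccccccc: g→gc, c→cc, c→cc, c→cc, c→cc, c→cc, c→cc, c→cc, which concatenates to gc cc cc cc cc cc cc cc.

gccccccccccccccc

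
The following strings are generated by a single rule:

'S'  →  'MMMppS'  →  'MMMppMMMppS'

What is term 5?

MMMppMMMppMMMppMMMppS

Each term is the previous one with MMMpp prepended.
From MMMppMMMppS, 2 further steps: MMMppMMMppS → MMMppMMMppMMMppS → (answer).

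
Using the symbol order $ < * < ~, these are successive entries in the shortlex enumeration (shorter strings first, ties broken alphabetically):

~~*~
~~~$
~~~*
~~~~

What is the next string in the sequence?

After ~~~~ the length-4 strings are exhausted; the first length-5 string is 5 copies of $.

$$$$$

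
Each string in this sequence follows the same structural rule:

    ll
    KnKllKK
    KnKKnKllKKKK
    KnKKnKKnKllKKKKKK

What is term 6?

KnKKnKKnKKnKKnKllKKKKKKKKKK

s(k+1) = KnK·s(k)·KK, so each term gains KnK as a prefix and KK as a suffix.
From KnKKnKKnKllKKKKKK, 2 further steps: KnKKnKKnKllKKKKKK → KnKKnKKnKKnKllKKKKKKKK → (answer).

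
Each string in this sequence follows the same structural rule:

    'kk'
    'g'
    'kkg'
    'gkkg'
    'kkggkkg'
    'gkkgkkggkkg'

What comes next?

kkggkkggkkgkkggkkg

Each term (from the third on) is the two preceding terms concatenated in order: term 3 = kk·g = kkg.
So term 7 is kkggkkg·gkkgkkggkkg.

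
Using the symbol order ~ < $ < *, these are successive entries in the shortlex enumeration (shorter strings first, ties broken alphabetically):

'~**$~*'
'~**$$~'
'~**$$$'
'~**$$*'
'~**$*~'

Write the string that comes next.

The successor of ~**$*~ increments the rightmost position that isn't already * and resets every position after it to ~.

~**$*$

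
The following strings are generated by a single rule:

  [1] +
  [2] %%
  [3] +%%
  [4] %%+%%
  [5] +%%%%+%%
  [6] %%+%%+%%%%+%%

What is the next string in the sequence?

+%%%%+%%%%+%%+%%%%+%%

Each term (from the third on) is the two preceding terms concatenated in order: term 3 = +·%% = +%%.
The next term joins +%%%%+%% and %%+%%+%%%%+%%.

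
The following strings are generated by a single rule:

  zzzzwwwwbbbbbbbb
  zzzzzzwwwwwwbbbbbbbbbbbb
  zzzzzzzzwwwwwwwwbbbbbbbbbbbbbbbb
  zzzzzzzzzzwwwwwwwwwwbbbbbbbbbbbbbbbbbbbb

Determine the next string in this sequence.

Reading off run lengths: z runs 4, 6, 8, 10; w runs 4, 6, 8, 10; b runs 8, 12, 16, 20 — each is linear in n, where the shown terms are n = 2, 3, 4, 5.
For the next term, n = 6, so the run lengths are 12, 12, 24.

zzzzzzzzzzzzwwwwwwwwwwwwbbbbbbbbbbbbbbbbbbbbbbbb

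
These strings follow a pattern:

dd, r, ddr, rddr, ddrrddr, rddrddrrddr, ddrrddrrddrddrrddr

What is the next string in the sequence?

rddrddrrddrddrrddrrddrddrrddr

From term 3 onward, concatenate the second-to-last term with the last: dd·r = ddr, r·ddr = rddr, …
The next term joins rddrddrrddr and ddrrddrrddrddrrddr.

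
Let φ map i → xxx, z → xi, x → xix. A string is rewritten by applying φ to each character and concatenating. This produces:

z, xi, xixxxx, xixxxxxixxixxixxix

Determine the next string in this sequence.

φ(xixxxxxixxixxixxix) expands symbol-by-symbol to xix xxx xix xix xix xix xix xxx xix xix xxx xix xix xxx xix xix xxx xix; joining the 18 pieces gives the next term.

xixxxxxixxixxixxixxixxxxxixxixxxxxixxixxxxxixxixxxxxix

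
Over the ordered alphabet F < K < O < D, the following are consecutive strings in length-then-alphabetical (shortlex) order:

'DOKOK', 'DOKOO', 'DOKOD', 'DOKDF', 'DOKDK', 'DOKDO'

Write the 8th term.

Continuing the enumeration 2 steps past DOKDO: DOKDO → DOKDD → (answer).

DOOFF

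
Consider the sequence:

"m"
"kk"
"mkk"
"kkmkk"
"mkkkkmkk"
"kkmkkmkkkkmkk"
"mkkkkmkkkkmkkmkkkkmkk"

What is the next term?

kkmkkmkkkkmkkmkkkkmkkkkmkkmkkkkmkk

From term 3 onward, concatenate the second-to-last term with the last: m·kk = mkk, kk·mkk = kkmkk, …
So term 8 is kkmkkmkkkkmkk·mkkkkmkkkkmkkmkkkkmkk.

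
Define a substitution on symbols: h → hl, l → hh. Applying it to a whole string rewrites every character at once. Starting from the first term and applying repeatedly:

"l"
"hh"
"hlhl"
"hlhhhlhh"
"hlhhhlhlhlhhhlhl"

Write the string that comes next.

Applying the rule to each of the 16 symbols of hlhhhlhlhlhhhlhl gives the pieces hl hh hl hl hl hh hl hh hl hh hl hl hl hh hl hh, which concatenate to the answer.

hlhhhlhlhlhhhlhhhlhhhlhlhlhhhlhh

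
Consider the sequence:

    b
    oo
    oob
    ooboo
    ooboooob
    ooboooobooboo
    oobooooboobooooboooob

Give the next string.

oobooooboobooooboooobooboooobooboo

From term 3 onward, concatenate the last term with the second-to-last: oo·b = oob, oob·oo = ooboo, …
The next term joins oobooooboobooooboooob and ooboooobooboo.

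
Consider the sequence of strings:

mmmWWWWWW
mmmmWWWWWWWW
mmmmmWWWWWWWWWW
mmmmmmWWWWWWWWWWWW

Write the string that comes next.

The n-th term is n m's then 2n W's, where the shown terms are n = 3, 4, 5, 6.
Setting n = 7 gives 7, 14 characters in each block.

mmmmmmmWWWWWWWWWWWWWW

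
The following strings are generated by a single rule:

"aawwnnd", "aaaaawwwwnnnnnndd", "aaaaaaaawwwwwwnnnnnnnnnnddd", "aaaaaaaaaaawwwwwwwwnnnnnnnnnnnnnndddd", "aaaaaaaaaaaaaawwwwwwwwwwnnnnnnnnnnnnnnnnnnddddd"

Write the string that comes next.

aaaaaaaaaaaaaaaaawwwwwwwwwwwwnnnnnnnnnnnnnnnnnnnnnndddddd

Term n consists of 3n-1 a's, followed by 2n w's, followed by 4n-2 n's, followed by n d's (n = 1, 2, …).
Setting n = 6 gives 17, 12, 22, 6 characters in each block.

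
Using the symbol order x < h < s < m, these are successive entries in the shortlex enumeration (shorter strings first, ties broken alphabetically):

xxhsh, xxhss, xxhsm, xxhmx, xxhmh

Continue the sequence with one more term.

Treat xxhmh as a base-4 numeral over the given alphabet and add one, carrying through any trailing m's.

xxhms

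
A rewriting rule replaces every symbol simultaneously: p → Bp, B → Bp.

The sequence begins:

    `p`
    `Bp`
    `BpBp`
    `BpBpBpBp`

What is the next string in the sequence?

BpBpBpBpBpBpBpBp

Expanding BpBpBpBp: B→Bp, p→Bp, B→Bp, p→Bp, B→Bp, p→Bp, B→Bp, p→Bp. Concatenated: Bp Bp Bp Bp Bp Bp Bp Bp.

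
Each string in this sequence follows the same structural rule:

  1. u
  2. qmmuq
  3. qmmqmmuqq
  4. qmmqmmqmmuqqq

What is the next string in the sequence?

Each term wraps the previous one in qmm on the left and q on the right.
One more step from qmmqmmqmmuqqq gives the answer.

qmmqmmqmmqmmuqqqq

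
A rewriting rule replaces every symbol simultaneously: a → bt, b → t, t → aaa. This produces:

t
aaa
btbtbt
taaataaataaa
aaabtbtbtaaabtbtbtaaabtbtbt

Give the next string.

Applying the rule to each of the 27 symbols of aaabtbtbtaaabtbtbtaaabtbtbt gives the pieces bt bt bt t aaa t aaa t aaa bt bt bt t aaa t aaa t aaa bt bt bt t aaa t aaa t aaa, which concatenate to the answer.

btbtbttaaataaataaabtbtbttaaataaataaabtbtbttaaataaataaa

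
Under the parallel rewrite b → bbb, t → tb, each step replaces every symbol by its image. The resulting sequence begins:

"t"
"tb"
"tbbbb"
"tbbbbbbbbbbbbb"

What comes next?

tbbbbbbbbbbbbbbbbbbbbbbbbbbbbbbbbbbbbbbbb

Replace each of the 14 characters of tbbbbbbbbbbbbb in place — tb bbb bbb bbb bbb bbb bbb bbb bbb bbb bbb bbb bbb bbb — and concatenate.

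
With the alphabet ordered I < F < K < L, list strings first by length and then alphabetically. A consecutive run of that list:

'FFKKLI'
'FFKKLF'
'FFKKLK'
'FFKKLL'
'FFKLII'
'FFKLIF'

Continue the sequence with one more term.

FFKLIK

Find the rightmost character of FFKLIF below L, bump it to the next letter, and reset everything to its right to I.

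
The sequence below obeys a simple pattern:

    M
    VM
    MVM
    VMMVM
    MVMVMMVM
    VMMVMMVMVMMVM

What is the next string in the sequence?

MVMVMMVMVMMVMMVMVMMVM

From term 3 onward, concatenate the second-to-last term with the last: M·VM = MVM, VM·MVM = VMMVM, …
The next term joins MVMVMMVM and VMMVMMVMVMMVM.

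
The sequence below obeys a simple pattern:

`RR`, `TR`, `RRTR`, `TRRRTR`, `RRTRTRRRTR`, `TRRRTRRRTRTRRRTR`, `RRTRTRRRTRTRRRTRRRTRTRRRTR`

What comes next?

Each term (from the third on) is the two preceding terms concatenated in order: term 3 = RR·TR = RRTR.
So term 8 is TRRRTRRRTRTRRRTR·RRTRTRRRTRTRRRTRRRTRTRRRTR.

TRRRTRRRTRTRRRTRRRTRTRRRTRTRRRTRRRTRTRRRTR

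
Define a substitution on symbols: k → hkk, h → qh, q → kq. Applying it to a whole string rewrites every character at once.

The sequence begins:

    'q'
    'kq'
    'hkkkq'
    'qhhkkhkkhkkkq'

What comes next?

kqqhqhhkkhkkqhhkkhkkqhhkkhkkhkkkq

Applying the rule to each of the 13 symbols of qhhkkhkkhkkkq gives the pieces kq qh qh hkk hkk qh hkk hkk qh hkk hkk hkk kq, which concatenate to the answer.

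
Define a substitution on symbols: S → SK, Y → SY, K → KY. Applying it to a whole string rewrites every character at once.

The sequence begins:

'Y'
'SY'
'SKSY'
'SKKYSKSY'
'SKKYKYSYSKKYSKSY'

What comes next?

Rewriting the 16 symbols of SKKYKYSYSKKYSKSY one by one yields SK KY KY SY KY SY SK SY SK KY KY SY SK KY SK SY; concatenated:

SKKYKYSYKYSYSKSYSKKYKYSYSKKYSKSY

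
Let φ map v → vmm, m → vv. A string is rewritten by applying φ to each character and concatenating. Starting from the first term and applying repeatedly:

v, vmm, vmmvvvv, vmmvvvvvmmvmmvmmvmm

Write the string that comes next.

vmmvvvvvmmvmmvmmvmmvmmvvvvvmmvvvvvmmvvvvvmmvvvv

Replace each of the 19 characters of vmmvvvvvmmvmmvmmvmm in place — vmm vv vv vmm vmm vmm vmm vmm vv vv vmm vv vv vmm vv vv vmm vv vv — and concatenate.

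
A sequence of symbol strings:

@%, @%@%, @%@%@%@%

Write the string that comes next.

s(k+1) = s(k)·s(k) — each term doubles the last.
Doubling @%@%@%@%:

@%@%@%@%@%@%@%@%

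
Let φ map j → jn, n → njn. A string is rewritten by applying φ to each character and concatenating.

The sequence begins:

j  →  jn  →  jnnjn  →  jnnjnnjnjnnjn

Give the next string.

Applying the rule to each of the 13 symbols of jnnjnnjnjnnjn gives the pieces jn njn njn jn njn njn jn njn jn njn njn jn njn, which concatenate to the answer.

jnnjnnjnjnnjnnjnjnnjnjnnjnnjnjnnjn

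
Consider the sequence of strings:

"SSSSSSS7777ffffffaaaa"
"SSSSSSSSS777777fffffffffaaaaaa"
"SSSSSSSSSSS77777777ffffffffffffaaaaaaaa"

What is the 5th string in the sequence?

Each string has the form S^{2n+3} 7^{2n} f^{3n} a^{2n}, where the shown terms are n = 2, 3, 4.
At n = 6 the blocks have lengths 15, 12, 18, 12.

SSSSSSSSSSSSSSS777777777777ffffffffffffffffffaaaaaaaaaaaa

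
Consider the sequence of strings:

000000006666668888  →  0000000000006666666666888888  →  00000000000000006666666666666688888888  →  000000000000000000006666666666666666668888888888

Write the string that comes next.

The n-th term is 4n 0's then 4n-2 6's then 2n 8's, where the shown terms are n = 2, 3, 4, 5.
For the next term, n = 6, so the run lengths are 24, 22, 12.

0000000000000000000000006666666666666666666666888888888888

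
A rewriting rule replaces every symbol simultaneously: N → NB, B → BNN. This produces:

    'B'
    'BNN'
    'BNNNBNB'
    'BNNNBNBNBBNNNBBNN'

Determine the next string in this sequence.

Applying the rule to each of the 17 symbols of BNNNBNBNBBNNNBBNN gives the pieces BNN NB NB NB BNN NB BNN NB BNN BNN NB NB NB BNN BNN NB NB, which concatenate to the answer.

BNNNBNBNBBNNNBBNNNBBNNBNNNBNBNBBNNBNNNBNB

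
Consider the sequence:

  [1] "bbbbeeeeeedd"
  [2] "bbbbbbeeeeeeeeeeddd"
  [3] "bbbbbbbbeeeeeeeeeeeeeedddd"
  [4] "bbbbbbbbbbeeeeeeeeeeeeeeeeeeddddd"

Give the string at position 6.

Each string has the form b^{2n+2} e^{4n+2} d^{n+1} (n = 1, 2, …).
At n = 6 the blocks have lengths 14, 26, 7.

bbbbbbbbbbbbbbeeeeeeeeeeeeeeeeeeeeeeeeeeddddddd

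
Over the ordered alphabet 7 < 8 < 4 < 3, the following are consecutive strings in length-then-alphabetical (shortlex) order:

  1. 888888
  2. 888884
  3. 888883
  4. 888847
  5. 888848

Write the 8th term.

888837

Continuing the enumeration 3 steps past 888848: 888848 → 888844 → 888843 → (answer).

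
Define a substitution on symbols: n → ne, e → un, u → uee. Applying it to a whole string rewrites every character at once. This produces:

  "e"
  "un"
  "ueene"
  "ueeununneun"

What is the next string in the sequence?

Rewriting each symbol of ueeununneun: u→uee, e→un, e→un, u→uee, n→ne, u→uee, n→ne, n→ne, e→un, u→uee, n→ne, which concatenates to uee un un uee ne uee ne ne un uee ne.

ueeununueeneueeneneunueene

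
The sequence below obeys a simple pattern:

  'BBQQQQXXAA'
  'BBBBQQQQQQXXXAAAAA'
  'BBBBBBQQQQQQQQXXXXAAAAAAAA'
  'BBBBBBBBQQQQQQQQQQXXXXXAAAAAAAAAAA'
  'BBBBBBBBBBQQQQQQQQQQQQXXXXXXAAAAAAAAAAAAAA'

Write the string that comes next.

Reading off run lengths: B runs 2, 4, 6, 8, 10; Q runs 4, 6, 8, 10, 12; X runs 2, 3, 4, 5, 6; A runs 2, 5, 8, 11, 14 — each is linear in n (n = 1, 2, …).
Setting n = 6 gives 12, 14, 7, 17 characters in each block.

BBBBBBBBBBBBQQQQQQQQQQQQQQXXXXXXXAAAAAAAAAAAAAAAAA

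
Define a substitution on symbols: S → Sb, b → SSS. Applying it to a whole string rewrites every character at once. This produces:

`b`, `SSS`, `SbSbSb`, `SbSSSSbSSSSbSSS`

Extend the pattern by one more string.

Replace each of the 15 characters of SbSSSSbSSSSbSSS in place — Sb SSS Sb Sb Sb Sb SSS Sb Sb Sb Sb SSS Sb Sb Sb — and concatenate.

SbSSSSbSbSbSbSSSSbSbSbSbSSSSbSbSb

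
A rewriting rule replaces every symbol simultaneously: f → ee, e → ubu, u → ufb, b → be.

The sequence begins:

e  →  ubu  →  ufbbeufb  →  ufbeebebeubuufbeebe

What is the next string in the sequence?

Rewriting the 19 symbols of ufbeebebeubuufbeebe one by one yields ufb ee be ubu ubu be ubu be ubu ufb be ufb ufb ee be ubu ubu be ubu; concatenated:

ufbeebeubuububeububeubuufbbeufbufbeebeubuububeubu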